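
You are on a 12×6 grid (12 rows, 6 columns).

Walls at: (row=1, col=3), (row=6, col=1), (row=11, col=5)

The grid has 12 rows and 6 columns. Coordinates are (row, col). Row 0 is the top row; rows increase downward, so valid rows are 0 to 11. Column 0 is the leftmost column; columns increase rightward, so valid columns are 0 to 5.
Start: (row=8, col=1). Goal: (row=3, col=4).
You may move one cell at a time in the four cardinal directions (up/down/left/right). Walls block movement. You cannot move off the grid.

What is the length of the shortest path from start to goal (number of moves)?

BFS from (row=8, col=1) until reaching (row=3, col=4):
  Distance 0: (row=8, col=1)
  Distance 1: (row=7, col=1), (row=8, col=0), (row=8, col=2), (row=9, col=1)
  Distance 2: (row=7, col=0), (row=7, col=2), (row=8, col=3), (row=9, col=0), (row=9, col=2), (row=10, col=1)
  Distance 3: (row=6, col=0), (row=6, col=2), (row=7, col=3), (row=8, col=4), (row=9, col=3), (row=10, col=0), (row=10, col=2), (row=11, col=1)
  Distance 4: (row=5, col=0), (row=5, col=2), (row=6, col=3), (row=7, col=4), (row=8, col=5), (row=9, col=4), (row=10, col=3), (row=11, col=0), (row=11, col=2)
  Distance 5: (row=4, col=0), (row=4, col=2), (row=5, col=1), (row=5, col=3), (row=6, col=4), (row=7, col=5), (row=9, col=5), (row=10, col=4), (row=11, col=3)
  Distance 6: (row=3, col=0), (row=3, col=2), (row=4, col=1), (row=4, col=3), (row=5, col=4), (row=6, col=5), (row=10, col=5), (row=11, col=4)
  Distance 7: (row=2, col=0), (row=2, col=2), (row=3, col=1), (row=3, col=3), (row=4, col=4), (row=5, col=5)
  Distance 8: (row=1, col=0), (row=1, col=2), (row=2, col=1), (row=2, col=3), (row=3, col=4), (row=4, col=5)  <- goal reached here
One shortest path (8 moves): (row=8, col=1) -> (row=8, col=2) -> (row=8, col=3) -> (row=8, col=4) -> (row=7, col=4) -> (row=6, col=4) -> (row=5, col=4) -> (row=4, col=4) -> (row=3, col=4)

Answer: Shortest path length: 8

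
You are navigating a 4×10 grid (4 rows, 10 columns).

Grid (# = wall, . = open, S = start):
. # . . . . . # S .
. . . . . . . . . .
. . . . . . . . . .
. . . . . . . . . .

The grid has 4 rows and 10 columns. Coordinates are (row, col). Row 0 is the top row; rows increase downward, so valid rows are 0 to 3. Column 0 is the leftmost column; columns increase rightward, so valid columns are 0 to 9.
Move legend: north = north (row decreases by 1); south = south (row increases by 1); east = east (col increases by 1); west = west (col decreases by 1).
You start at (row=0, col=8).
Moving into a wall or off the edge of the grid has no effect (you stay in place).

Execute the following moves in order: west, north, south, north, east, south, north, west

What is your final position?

Start: (row=0, col=8)
  west (west): blocked, stay at (row=0, col=8)
  north (north): blocked, stay at (row=0, col=8)
  south (south): (row=0, col=8) -> (row=1, col=8)
  north (north): (row=1, col=8) -> (row=0, col=8)
  east (east): (row=0, col=8) -> (row=0, col=9)
  south (south): (row=0, col=9) -> (row=1, col=9)
  north (north): (row=1, col=9) -> (row=0, col=9)
  west (west): (row=0, col=9) -> (row=0, col=8)
Final: (row=0, col=8)

Answer: Final position: (row=0, col=8)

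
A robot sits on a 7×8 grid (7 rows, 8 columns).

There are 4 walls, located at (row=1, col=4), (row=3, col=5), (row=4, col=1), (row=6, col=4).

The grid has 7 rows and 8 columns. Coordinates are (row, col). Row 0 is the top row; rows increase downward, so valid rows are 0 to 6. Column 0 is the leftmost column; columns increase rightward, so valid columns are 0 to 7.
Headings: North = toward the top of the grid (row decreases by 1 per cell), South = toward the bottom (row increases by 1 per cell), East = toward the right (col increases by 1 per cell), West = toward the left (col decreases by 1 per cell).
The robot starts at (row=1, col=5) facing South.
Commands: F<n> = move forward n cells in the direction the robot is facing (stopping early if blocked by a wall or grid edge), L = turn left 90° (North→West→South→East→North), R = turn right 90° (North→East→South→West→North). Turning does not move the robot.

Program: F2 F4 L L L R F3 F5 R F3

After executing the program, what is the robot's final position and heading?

Answer: Final position: (row=0, col=7), facing East

Derivation:
Start: (row=1, col=5), facing South
  F2: move forward 1/2 (blocked), now at (row=2, col=5)
  F4: move forward 0/4 (blocked), now at (row=2, col=5)
  L: turn left, now facing East
  L: turn left, now facing North
  L: turn left, now facing West
  R: turn right, now facing North
  F3: move forward 2/3 (blocked), now at (row=0, col=5)
  F5: move forward 0/5 (blocked), now at (row=0, col=5)
  R: turn right, now facing East
  F3: move forward 2/3 (blocked), now at (row=0, col=7)
Final: (row=0, col=7), facing East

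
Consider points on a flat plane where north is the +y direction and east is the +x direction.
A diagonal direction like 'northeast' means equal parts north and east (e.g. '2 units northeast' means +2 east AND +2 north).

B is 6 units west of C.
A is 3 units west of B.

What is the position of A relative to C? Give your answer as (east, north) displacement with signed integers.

Place C at the origin (east=0, north=0).
  B is 6 units west of C: delta (east=-6, north=+0); B at (east=-6, north=0).
  A is 3 units west of B: delta (east=-3, north=+0); A at (east=-9, north=0).
Therefore A relative to C: (east=-9, north=0).

Answer: A is at (east=-9, north=0) relative to C.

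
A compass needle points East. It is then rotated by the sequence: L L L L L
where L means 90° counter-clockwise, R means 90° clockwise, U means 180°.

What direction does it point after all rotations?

Answer: Final heading: North

Derivation:
Start: East
  L (left (90° counter-clockwise)) -> North
  L (left (90° counter-clockwise)) -> West
  L (left (90° counter-clockwise)) -> South
  L (left (90° counter-clockwise)) -> East
  L (left (90° counter-clockwise)) -> North
Final: North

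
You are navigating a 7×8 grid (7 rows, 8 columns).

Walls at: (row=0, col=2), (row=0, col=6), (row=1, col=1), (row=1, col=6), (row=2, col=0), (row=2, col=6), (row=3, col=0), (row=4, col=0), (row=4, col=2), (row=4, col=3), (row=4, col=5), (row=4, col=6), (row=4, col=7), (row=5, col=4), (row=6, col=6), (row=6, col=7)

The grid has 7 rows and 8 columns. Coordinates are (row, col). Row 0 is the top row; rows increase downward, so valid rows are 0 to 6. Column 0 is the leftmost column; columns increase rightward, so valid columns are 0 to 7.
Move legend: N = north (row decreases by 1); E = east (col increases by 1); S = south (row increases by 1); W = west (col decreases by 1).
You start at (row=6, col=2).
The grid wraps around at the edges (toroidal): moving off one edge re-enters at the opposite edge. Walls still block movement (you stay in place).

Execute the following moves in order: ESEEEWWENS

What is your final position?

Answer: Final position: (row=0, col=4)

Derivation:
Start: (row=6, col=2)
  E (east): (row=6, col=2) -> (row=6, col=3)
  S (south): (row=6, col=3) -> (row=0, col=3)
  E (east): (row=0, col=3) -> (row=0, col=4)
  E (east): (row=0, col=4) -> (row=0, col=5)
  E (east): blocked, stay at (row=0, col=5)
  W (west): (row=0, col=5) -> (row=0, col=4)
  W (west): (row=0, col=4) -> (row=0, col=3)
  E (east): (row=0, col=3) -> (row=0, col=4)
  N (north): (row=0, col=4) -> (row=6, col=4)
  S (south): (row=6, col=4) -> (row=0, col=4)
Final: (row=0, col=4)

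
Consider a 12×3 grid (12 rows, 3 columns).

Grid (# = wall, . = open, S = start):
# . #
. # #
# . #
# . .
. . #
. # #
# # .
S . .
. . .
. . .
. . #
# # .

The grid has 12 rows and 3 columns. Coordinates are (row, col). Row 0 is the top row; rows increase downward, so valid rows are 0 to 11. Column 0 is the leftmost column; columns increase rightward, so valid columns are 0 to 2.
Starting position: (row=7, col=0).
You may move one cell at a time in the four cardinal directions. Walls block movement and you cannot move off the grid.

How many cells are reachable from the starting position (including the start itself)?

BFS flood-fill from (row=7, col=0):
  Distance 0: (row=7, col=0)
  Distance 1: (row=7, col=1), (row=8, col=0)
  Distance 2: (row=7, col=2), (row=8, col=1), (row=9, col=0)
  Distance 3: (row=6, col=2), (row=8, col=2), (row=9, col=1), (row=10, col=0)
  Distance 4: (row=9, col=2), (row=10, col=1)
Total reachable: 12 (grid has 21 open cells total)

Answer: Reachable cells: 12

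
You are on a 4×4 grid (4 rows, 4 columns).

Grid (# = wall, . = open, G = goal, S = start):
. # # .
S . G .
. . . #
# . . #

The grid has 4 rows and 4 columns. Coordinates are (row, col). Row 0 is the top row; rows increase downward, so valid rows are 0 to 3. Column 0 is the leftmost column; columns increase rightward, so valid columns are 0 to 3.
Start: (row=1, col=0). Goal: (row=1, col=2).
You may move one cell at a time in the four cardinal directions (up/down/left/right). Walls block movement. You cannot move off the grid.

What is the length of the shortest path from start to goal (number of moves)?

BFS from (row=1, col=0) until reaching (row=1, col=2):
  Distance 0: (row=1, col=0)
  Distance 1: (row=0, col=0), (row=1, col=1), (row=2, col=0)
  Distance 2: (row=1, col=2), (row=2, col=1)  <- goal reached here
One shortest path (2 moves): (row=1, col=0) -> (row=1, col=1) -> (row=1, col=2)

Answer: Shortest path length: 2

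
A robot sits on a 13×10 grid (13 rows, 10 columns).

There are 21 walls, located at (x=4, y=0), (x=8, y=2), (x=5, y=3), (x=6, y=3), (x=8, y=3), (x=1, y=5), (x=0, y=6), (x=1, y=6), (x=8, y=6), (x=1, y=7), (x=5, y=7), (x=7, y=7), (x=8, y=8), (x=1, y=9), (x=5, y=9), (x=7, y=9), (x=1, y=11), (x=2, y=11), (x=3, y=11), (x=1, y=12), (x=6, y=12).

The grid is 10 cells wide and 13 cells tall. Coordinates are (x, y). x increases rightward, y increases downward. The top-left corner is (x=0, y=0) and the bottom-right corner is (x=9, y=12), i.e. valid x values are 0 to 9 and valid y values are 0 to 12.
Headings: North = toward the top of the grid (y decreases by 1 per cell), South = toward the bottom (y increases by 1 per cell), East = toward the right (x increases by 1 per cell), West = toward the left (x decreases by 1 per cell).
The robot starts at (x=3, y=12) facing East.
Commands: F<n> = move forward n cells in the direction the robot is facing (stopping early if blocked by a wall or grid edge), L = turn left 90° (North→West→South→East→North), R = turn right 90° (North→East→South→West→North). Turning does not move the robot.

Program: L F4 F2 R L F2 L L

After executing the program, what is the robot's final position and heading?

Start: (x=3, y=12), facing East
  L: turn left, now facing North
  F4: move forward 0/4 (blocked), now at (x=3, y=12)
  F2: move forward 0/2 (blocked), now at (x=3, y=12)
  R: turn right, now facing East
  L: turn left, now facing North
  F2: move forward 0/2 (blocked), now at (x=3, y=12)
  L: turn left, now facing West
  L: turn left, now facing South
Final: (x=3, y=12), facing South

Answer: Final position: (x=3, y=12), facing South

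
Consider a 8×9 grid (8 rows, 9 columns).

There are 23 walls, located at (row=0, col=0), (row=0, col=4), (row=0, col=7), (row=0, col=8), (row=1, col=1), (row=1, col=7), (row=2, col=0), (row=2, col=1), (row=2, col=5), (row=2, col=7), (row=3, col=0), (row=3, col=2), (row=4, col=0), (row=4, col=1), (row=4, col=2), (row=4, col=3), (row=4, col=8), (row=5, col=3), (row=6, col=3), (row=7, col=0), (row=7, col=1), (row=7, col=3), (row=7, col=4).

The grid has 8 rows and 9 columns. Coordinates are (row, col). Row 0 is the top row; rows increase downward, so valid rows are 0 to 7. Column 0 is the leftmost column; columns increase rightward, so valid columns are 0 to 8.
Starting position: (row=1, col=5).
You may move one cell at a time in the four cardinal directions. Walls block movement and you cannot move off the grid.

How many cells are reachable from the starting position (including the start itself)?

BFS flood-fill from (row=1, col=5):
  Distance 0: (row=1, col=5)
  Distance 1: (row=0, col=5), (row=1, col=4), (row=1, col=6)
  Distance 2: (row=0, col=6), (row=1, col=3), (row=2, col=4), (row=2, col=6)
  Distance 3: (row=0, col=3), (row=1, col=2), (row=2, col=3), (row=3, col=4), (row=3, col=6)
  Distance 4: (row=0, col=2), (row=2, col=2), (row=3, col=3), (row=3, col=5), (row=3, col=7), (row=4, col=4), (row=4, col=6)
  Distance 5: (row=0, col=1), (row=3, col=8), (row=4, col=5), (row=4, col=7), (row=5, col=4), (row=5, col=6)
  Distance 6: (row=2, col=8), (row=5, col=5), (row=5, col=7), (row=6, col=4), (row=6, col=6)
  Distance 7: (row=1, col=8), (row=5, col=8), (row=6, col=5), (row=6, col=7), (row=7, col=6)
  Distance 8: (row=6, col=8), (row=7, col=5), (row=7, col=7)
  Distance 9: (row=7, col=8)
Total reachable: 40 (grid has 49 open cells total)

Answer: Reachable cells: 40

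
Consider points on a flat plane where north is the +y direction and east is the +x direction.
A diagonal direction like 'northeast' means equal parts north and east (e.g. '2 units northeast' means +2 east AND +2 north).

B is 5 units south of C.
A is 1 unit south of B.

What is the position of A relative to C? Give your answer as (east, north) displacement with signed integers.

Place C at the origin (east=0, north=0).
  B is 5 units south of C: delta (east=+0, north=-5); B at (east=0, north=-5).
  A is 1 unit south of B: delta (east=+0, north=-1); A at (east=0, north=-6).
Therefore A relative to C: (east=0, north=-6).

Answer: A is at (east=0, north=-6) relative to C.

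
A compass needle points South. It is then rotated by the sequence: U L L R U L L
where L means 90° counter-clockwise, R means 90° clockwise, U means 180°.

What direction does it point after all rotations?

Answer: Final heading: West

Derivation:
Start: South
  U (U-turn (180°)) -> North
  L (left (90° counter-clockwise)) -> West
  L (left (90° counter-clockwise)) -> South
  R (right (90° clockwise)) -> West
  U (U-turn (180°)) -> East
  L (left (90° counter-clockwise)) -> North
  L (left (90° counter-clockwise)) -> West
Final: West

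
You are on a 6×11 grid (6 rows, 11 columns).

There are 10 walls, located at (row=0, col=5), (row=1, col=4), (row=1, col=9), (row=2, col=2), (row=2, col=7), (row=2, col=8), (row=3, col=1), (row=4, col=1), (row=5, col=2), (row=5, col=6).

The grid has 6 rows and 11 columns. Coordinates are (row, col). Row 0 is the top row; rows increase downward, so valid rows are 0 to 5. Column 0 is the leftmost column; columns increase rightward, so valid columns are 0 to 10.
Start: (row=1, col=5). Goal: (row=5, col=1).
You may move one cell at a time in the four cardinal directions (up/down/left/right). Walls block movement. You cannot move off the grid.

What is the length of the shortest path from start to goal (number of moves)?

BFS from (row=1, col=5) until reaching (row=5, col=1):
  Distance 0: (row=1, col=5)
  Distance 1: (row=1, col=6), (row=2, col=5)
  Distance 2: (row=0, col=6), (row=1, col=7), (row=2, col=4), (row=2, col=6), (row=3, col=5)
  Distance 3: (row=0, col=7), (row=1, col=8), (row=2, col=3), (row=3, col=4), (row=3, col=6), (row=4, col=5)
  Distance 4: (row=0, col=8), (row=1, col=3), (row=3, col=3), (row=3, col=7), (row=4, col=4), (row=4, col=6), (row=5, col=5)
  Distance 5: (row=0, col=3), (row=0, col=9), (row=1, col=2), (row=3, col=2), (row=3, col=8), (row=4, col=3), (row=4, col=7), (row=5, col=4)
  Distance 6: (row=0, col=2), (row=0, col=4), (row=0, col=10), (row=1, col=1), (row=3, col=9), (row=4, col=2), (row=4, col=8), (row=5, col=3), (row=5, col=7)
  Distance 7: (row=0, col=1), (row=1, col=0), (row=1, col=10), (row=2, col=1), (row=2, col=9), (row=3, col=10), (row=4, col=9), (row=5, col=8)
  Distance 8: (row=0, col=0), (row=2, col=0), (row=2, col=10), (row=4, col=10), (row=5, col=9)
  Distance 9: (row=3, col=0), (row=5, col=10)
  Distance 10: (row=4, col=0)
  Distance 11: (row=5, col=0)
  Distance 12: (row=5, col=1)  <- goal reached here
One shortest path (12 moves): (row=1, col=5) -> (row=2, col=5) -> (row=2, col=4) -> (row=2, col=3) -> (row=1, col=3) -> (row=1, col=2) -> (row=1, col=1) -> (row=1, col=0) -> (row=2, col=0) -> (row=3, col=0) -> (row=4, col=0) -> (row=5, col=0) -> (row=5, col=1)

Answer: Shortest path length: 12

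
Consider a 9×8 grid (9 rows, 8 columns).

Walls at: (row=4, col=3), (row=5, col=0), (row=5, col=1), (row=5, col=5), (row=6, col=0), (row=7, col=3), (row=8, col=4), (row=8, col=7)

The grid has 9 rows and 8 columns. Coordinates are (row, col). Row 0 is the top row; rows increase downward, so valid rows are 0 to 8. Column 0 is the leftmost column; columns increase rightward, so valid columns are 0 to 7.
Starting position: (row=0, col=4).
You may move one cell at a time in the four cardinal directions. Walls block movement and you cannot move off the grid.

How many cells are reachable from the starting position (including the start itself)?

Answer: Reachable cells: 64

Derivation:
BFS flood-fill from (row=0, col=4):
  Distance 0: (row=0, col=4)
  Distance 1: (row=0, col=3), (row=0, col=5), (row=1, col=4)
  Distance 2: (row=0, col=2), (row=0, col=6), (row=1, col=3), (row=1, col=5), (row=2, col=4)
  Distance 3: (row=0, col=1), (row=0, col=7), (row=1, col=2), (row=1, col=6), (row=2, col=3), (row=2, col=5), (row=3, col=4)
  Distance 4: (row=0, col=0), (row=1, col=1), (row=1, col=7), (row=2, col=2), (row=2, col=6), (row=3, col=3), (row=3, col=5), (row=4, col=4)
  Distance 5: (row=1, col=0), (row=2, col=1), (row=2, col=7), (row=3, col=2), (row=3, col=6), (row=4, col=5), (row=5, col=4)
  Distance 6: (row=2, col=0), (row=3, col=1), (row=3, col=7), (row=4, col=2), (row=4, col=6), (row=5, col=3), (row=6, col=4)
  Distance 7: (row=3, col=0), (row=4, col=1), (row=4, col=7), (row=5, col=2), (row=5, col=6), (row=6, col=3), (row=6, col=5), (row=7, col=4)
  Distance 8: (row=4, col=0), (row=5, col=7), (row=6, col=2), (row=6, col=6), (row=7, col=5)
  Distance 9: (row=6, col=1), (row=6, col=7), (row=7, col=2), (row=7, col=6), (row=8, col=5)
  Distance 10: (row=7, col=1), (row=7, col=7), (row=8, col=2), (row=8, col=6)
  Distance 11: (row=7, col=0), (row=8, col=1), (row=8, col=3)
  Distance 12: (row=8, col=0)
Total reachable: 64 (grid has 64 open cells total)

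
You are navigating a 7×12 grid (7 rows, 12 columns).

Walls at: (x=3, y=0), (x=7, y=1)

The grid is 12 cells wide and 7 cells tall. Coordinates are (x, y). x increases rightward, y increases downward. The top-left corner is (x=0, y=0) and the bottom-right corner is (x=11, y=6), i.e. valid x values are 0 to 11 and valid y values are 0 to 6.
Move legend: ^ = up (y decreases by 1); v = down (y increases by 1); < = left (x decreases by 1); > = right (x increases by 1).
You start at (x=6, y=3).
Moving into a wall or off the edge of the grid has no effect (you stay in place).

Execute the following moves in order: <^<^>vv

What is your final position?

Answer: Final position: (x=5, y=3)

Derivation:
Start: (x=6, y=3)
  < (left): (x=6, y=3) -> (x=5, y=3)
  ^ (up): (x=5, y=3) -> (x=5, y=2)
  < (left): (x=5, y=2) -> (x=4, y=2)
  ^ (up): (x=4, y=2) -> (x=4, y=1)
  > (right): (x=4, y=1) -> (x=5, y=1)
  v (down): (x=5, y=1) -> (x=5, y=2)
  v (down): (x=5, y=2) -> (x=5, y=3)
Final: (x=5, y=3)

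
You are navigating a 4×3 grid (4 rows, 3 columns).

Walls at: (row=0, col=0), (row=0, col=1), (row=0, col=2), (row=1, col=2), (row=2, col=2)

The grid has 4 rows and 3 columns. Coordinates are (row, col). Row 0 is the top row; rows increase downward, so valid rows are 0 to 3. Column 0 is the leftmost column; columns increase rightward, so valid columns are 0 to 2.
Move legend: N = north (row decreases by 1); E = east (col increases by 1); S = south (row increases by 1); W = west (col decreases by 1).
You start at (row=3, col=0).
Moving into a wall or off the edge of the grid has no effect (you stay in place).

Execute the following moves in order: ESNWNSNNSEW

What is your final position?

Start: (row=3, col=0)
  E (east): (row=3, col=0) -> (row=3, col=1)
  S (south): blocked, stay at (row=3, col=1)
  N (north): (row=3, col=1) -> (row=2, col=1)
  W (west): (row=2, col=1) -> (row=2, col=0)
  N (north): (row=2, col=0) -> (row=1, col=0)
  S (south): (row=1, col=0) -> (row=2, col=0)
  N (north): (row=2, col=0) -> (row=1, col=0)
  N (north): blocked, stay at (row=1, col=0)
  S (south): (row=1, col=0) -> (row=2, col=0)
  E (east): (row=2, col=0) -> (row=2, col=1)
  W (west): (row=2, col=1) -> (row=2, col=0)
Final: (row=2, col=0)

Answer: Final position: (row=2, col=0)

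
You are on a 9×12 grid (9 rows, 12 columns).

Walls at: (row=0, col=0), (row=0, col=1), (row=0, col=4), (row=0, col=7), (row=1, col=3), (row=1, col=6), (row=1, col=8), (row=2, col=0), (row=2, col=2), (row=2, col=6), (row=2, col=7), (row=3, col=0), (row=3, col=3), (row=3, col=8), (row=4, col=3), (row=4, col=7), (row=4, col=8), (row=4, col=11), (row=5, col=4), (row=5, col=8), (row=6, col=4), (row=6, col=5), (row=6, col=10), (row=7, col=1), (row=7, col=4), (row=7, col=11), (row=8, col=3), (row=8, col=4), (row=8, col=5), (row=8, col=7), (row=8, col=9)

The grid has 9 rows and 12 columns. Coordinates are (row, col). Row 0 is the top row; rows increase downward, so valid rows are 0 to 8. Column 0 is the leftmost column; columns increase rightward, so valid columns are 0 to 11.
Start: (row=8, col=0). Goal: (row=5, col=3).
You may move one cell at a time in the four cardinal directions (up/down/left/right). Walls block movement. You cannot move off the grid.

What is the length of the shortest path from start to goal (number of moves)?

Answer: Shortest path length: 6

Derivation:
BFS from (row=8, col=0) until reaching (row=5, col=3):
  Distance 0: (row=8, col=0)
  Distance 1: (row=7, col=0), (row=8, col=1)
  Distance 2: (row=6, col=0), (row=8, col=2)
  Distance 3: (row=5, col=0), (row=6, col=1), (row=7, col=2)
  Distance 4: (row=4, col=0), (row=5, col=1), (row=6, col=2), (row=7, col=3)
  Distance 5: (row=4, col=1), (row=5, col=2), (row=6, col=3)
  Distance 6: (row=3, col=1), (row=4, col=2), (row=5, col=3)  <- goal reached here
One shortest path (6 moves): (row=8, col=0) -> (row=8, col=1) -> (row=8, col=2) -> (row=7, col=2) -> (row=7, col=3) -> (row=6, col=3) -> (row=5, col=3)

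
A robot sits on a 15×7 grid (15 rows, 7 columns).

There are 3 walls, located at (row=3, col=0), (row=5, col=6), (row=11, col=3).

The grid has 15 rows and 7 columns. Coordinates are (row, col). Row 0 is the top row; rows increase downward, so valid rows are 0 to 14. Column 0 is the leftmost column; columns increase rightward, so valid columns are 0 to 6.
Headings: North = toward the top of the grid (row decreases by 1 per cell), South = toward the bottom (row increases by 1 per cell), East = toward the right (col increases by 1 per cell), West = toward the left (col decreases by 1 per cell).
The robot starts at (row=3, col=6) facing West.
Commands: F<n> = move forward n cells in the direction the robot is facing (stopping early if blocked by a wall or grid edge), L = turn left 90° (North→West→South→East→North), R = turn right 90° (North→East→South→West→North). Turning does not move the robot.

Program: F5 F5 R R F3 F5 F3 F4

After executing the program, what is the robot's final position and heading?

Answer: Final position: (row=3, col=6), facing East

Derivation:
Start: (row=3, col=6), facing West
  F5: move forward 5, now at (row=3, col=1)
  F5: move forward 0/5 (blocked), now at (row=3, col=1)
  R: turn right, now facing North
  R: turn right, now facing East
  F3: move forward 3, now at (row=3, col=4)
  F5: move forward 2/5 (blocked), now at (row=3, col=6)
  F3: move forward 0/3 (blocked), now at (row=3, col=6)
  F4: move forward 0/4 (blocked), now at (row=3, col=6)
Final: (row=3, col=6), facing East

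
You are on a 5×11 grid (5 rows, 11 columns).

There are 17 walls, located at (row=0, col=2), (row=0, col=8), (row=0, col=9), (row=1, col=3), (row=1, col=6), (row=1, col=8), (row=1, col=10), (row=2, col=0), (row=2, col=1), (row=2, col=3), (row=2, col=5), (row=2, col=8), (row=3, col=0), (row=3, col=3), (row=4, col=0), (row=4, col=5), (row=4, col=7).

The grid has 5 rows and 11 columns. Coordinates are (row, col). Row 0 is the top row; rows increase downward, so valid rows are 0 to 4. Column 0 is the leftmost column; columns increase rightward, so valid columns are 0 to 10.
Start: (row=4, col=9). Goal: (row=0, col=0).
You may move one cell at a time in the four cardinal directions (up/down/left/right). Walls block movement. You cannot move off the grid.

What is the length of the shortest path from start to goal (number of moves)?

Answer: Shortest path length: 15

Derivation:
BFS from (row=4, col=9) until reaching (row=0, col=0):
  Distance 0: (row=4, col=9)
  Distance 1: (row=3, col=9), (row=4, col=8), (row=4, col=10)
  Distance 2: (row=2, col=9), (row=3, col=8), (row=3, col=10)
  Distance 3: (row=1, col=9), (row=2, col=10), (row=3, col=7)
  Distance 4: (row=2, col=7), (row=3, col=6)
  Distance 5: (row=1, col=7), (row=2, col=6), (row=3, col=5), (row=4, col=6)
  Distance 6: (row=0, col=7), (row=3, col=4)
  Distance 7: (row=0, col=6), (row=2, col=4), (row=4, col=4)
  Distance 8: (row=0, col=5), (row=1, col=4), (row=4, col=3)
  Distance 9: (row=0, col=4), (row=1, col=5), (row=4, col=2)
  Distance 10: (row=0, col=3), (row=3, col=2), (row=4, col=1)
  Distance 11: (row=2, col=2), (row=3, col=1)
  Distance 12: (row=1, col=2)
  Distance 13: (row=1, col=1)
  Distance 14: (row=0, col=1), (row=1, col=0)
  Distance 15: (row=0, col=0)  <- goal reached here
One shortest path (15 moves): (row=4, col=9) -> (row=4, col=8) -> (row=3, col=8) -> (row=3, col=7) -> (row=3, col=6) -> (row=3, col=5) -> (row=3, col=4) -> (row=4, col=4) -> (row=4, col=3) -> (row=4, col=2) -> (row=3, col=2) -> (row=2, col=2) -> (row=1, col=2) -> (row=1, col=1) -> (row=1, col=0) -> (row=0, col=0)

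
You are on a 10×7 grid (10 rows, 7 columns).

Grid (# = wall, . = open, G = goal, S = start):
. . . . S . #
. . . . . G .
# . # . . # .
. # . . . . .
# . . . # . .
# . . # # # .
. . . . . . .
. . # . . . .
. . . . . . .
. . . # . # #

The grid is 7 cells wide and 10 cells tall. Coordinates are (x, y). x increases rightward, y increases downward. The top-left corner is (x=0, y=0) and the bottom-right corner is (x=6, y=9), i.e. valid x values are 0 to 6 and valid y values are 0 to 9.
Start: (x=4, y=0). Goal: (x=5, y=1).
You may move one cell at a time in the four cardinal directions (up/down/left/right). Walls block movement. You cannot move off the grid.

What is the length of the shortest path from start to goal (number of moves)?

Answer: Shortest path length: 2

Derivation:
BFS from (x=4, y=0) until reaching (x=5, y=1):
  Distance 0: (x=4, y=0)
  Distance 1: (x=3, y=0), (x=5, y=0), (x=4, y=1)
  Distance 2: (x=2, y=0), (x=3, y=1), (x=5, y=1), (x=4, y=2)  <- goal reached here
One shortest path (2 moves): (x=4, y=0) -> (x=5, y=0) -> (x=5, y=1)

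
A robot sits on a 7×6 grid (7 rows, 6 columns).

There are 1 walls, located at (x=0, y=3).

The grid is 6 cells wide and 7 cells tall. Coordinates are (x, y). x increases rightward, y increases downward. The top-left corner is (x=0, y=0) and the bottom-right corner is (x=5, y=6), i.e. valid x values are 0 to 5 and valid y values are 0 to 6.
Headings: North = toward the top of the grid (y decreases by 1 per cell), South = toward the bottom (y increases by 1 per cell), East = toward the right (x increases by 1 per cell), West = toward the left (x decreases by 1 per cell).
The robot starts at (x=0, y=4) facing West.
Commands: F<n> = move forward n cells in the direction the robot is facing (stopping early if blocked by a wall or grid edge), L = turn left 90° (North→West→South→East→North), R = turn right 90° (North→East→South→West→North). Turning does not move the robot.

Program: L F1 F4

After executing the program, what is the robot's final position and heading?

Start: (x=0, y=4), facing West
  L: turn left, now facing South
  F1: move forward 1, now at (x=0, y=5)
  F4: move forward 1/4 (blocked), now at (x=0, y=6)
Final: (x=0, y=6), facing South

Answer: Final position: (x=0, y=6), facing South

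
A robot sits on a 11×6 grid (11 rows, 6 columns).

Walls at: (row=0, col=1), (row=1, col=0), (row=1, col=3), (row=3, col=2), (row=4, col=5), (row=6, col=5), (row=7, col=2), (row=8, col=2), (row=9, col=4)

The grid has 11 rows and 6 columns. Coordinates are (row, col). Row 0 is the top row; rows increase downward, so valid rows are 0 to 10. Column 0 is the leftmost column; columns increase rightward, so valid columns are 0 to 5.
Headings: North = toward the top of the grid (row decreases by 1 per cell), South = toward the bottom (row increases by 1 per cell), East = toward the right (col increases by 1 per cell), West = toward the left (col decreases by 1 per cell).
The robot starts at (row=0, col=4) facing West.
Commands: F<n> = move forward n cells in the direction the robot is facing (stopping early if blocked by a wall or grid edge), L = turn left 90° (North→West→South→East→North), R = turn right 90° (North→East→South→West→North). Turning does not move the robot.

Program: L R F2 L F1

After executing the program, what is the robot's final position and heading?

Answer: Final position: (row=1, col=2), facing South

Derivation:
Start: (row=0, col=4), facing West
  L: turn left, now facing South
  R: turn right, now facing West
  F2: move forward 2, now at (row=0, col=2)
  L: turn left, now facing South
  F1: move forward 1, now at (row=1, col=2)
Final: (row=1, col=2), facing South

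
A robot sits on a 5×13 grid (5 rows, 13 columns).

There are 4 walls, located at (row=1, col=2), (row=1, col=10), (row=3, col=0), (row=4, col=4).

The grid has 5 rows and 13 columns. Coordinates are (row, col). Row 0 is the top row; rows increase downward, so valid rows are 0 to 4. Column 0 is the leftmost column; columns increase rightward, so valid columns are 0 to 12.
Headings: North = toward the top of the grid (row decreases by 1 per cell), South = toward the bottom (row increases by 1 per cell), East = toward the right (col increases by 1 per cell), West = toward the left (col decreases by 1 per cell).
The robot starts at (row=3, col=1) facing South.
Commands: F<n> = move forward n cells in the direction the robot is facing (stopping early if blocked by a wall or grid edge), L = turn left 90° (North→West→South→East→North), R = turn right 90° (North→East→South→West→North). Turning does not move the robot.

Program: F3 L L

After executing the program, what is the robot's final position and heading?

Answer: Final position: (row=4, col=1), facing North

Derivation:
Start: (row=3, col=1), facing South
  F3: move forward 1/3 (blocked), now at (row=4, col=1)
  L: turn left, now facing East
  L: turn left, now facing North
Final: (row=4, col=1), facing North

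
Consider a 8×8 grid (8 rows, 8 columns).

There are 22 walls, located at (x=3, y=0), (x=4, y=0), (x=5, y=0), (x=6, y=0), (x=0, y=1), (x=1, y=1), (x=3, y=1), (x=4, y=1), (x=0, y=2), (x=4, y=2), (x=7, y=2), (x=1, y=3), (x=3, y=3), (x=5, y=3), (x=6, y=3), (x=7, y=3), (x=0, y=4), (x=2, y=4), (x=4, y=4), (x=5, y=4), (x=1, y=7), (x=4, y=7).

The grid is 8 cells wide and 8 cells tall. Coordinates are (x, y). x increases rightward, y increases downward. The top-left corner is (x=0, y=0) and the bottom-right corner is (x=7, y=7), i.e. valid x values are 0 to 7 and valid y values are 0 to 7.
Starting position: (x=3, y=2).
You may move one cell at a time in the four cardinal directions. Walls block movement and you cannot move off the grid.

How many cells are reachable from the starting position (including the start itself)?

BFS flood-fill from (x=3, y=2):
  Distance 0: (x=3, y=2)
  Distance 1: (x=2, y=2)
  Distance 2: (x=2, y=1), (x=1, y=2), (x=2, y=3)
  Distance 3: (x=2, y=0)
  Distance 4: (x=1, y=0)
  Distance 5: (x=0, y=0)
Total reachable: 8 (grid has 42 open cells total)

Answer: Reachable cells: 8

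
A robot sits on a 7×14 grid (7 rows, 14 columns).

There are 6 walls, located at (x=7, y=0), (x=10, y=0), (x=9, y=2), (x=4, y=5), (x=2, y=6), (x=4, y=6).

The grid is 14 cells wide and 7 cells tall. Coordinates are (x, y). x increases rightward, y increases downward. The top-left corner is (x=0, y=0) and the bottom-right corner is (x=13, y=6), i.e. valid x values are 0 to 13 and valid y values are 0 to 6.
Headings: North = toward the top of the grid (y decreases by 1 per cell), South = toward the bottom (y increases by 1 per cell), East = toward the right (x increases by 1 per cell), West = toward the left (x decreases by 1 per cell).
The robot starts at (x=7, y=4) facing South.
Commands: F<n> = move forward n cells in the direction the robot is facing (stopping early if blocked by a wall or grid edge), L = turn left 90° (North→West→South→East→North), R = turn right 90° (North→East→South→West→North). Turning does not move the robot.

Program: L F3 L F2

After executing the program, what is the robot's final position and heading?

Answer: Final position: (x=10, y=2), facing North

Derivation:
Start: (x=7, y=4), facing South
  L: turn left, now facing East
  F3: move forward 3, now at (x=10, y=4)
  L: turn left, now facing North
  F2: move forward 2, now at (x=10, y=2)
Final: (x=10, y=2), facing North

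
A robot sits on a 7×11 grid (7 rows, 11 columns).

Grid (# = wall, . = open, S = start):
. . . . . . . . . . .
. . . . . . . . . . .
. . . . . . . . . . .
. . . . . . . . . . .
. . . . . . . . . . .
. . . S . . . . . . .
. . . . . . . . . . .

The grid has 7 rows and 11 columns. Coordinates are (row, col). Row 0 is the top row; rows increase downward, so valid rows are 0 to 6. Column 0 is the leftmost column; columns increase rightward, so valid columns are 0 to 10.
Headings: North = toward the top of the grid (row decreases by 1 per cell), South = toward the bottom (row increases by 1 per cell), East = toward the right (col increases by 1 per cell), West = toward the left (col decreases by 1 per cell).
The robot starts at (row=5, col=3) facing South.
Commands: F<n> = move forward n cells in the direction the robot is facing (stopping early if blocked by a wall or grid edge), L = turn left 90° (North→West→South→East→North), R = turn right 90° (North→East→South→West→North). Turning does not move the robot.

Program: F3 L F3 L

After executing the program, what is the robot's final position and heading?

Answer: Final position: (row=6, col=6), facing North

Derivation:
Start: (row=5, col=3), facing South
  F3: move forward 1/3 (blocked), now at (row=6, col=3)
  L: turn left, now facing East
  F3: move forward 3, now at (row=6, col=6)
  L: turn left, now facing North
Final: (row=6, col=6), facing North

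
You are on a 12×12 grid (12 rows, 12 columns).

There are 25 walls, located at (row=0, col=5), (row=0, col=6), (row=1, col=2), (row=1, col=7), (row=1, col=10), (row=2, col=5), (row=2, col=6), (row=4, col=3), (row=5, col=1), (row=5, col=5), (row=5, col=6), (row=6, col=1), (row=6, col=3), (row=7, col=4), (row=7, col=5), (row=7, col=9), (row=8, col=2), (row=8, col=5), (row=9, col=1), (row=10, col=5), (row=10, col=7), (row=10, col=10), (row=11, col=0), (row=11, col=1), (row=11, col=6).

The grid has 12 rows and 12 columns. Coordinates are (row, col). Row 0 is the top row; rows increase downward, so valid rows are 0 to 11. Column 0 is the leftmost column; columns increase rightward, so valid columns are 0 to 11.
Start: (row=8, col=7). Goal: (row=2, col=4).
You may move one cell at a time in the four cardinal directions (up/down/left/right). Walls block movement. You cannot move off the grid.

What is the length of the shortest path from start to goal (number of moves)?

BFS from (row=8, col=7) until reaching (row=2, col=4):
  Distance 0: (row=8, col=7)
  Distance 1: (row=7, col=7), (row=8, col=6), (row=8, col=8), (row=9, col=7)
  Distance 2: (row=6, col=7), (row=7, col=6), (row=7, col=8), (row=8, col=9), (row=9, col=6), (row=9, col=8)
  Distance 3: (row=5, col=7), (row=6, col=6), (row=6, col=8), (row=8, col=10), (row=9, col=5), (row=9, col=9), (row=10, col=6), (row=10, col=8)
  Distance 4: (row=4, col=7), (row=5, col=8), (row=6, col=5), (row=6, col=9), (row=7, col=10), (row=8, col=11), (row=9, col=4), (row=9, col=10), (row=10, col=9), (row=11, col=8)
  Distance 5: (row=3, col=7), (row=4, col=6), (row=4, col=8), (row=5, col=9), (row=6, col=4), (row=6, col=10), (row=7, col=11), (row=8, col=4), (row=9, col=3), (row=9, col=11), (row=10, col=4), (row=11, col=7), (row=11, col=9)
  Distance 6: (row=2, col=7), (row=3, col=6), (row=3, col=8), (row=4, col=5), (row=4, col=9), (row=5, col=4), (row=5, col=10), (row=6, col=11), (row=8, col=3), (row=9, col=2), (row=10, col=3), (row=10, col=11), (row=11, col=4), (row=11, col=10)
  Distance 7: (row=2, col=8), (row=3, col=5), (row=3, col=9), (row=4, col=4), (row=4, col=10), (row=5, col=3), (row=5, col=11), (row=7, col=3), (row=10, col=2), (row=11, col=3), (row=11, col=5), (row=11, col=11)
  Distance 8: (row=1, col=8), (row=2, col=9), (row=3, col=4), (row=3, col=10), (row=4, col=11), (row=5, col=2), (row=7, col=2), (row=10, col=1), (row=11, col=2)
  Distance 9: (row=0, col=8), (row=1, col=9), (row=2, col=4), (row=2, col=10), (row=3, col=3), (row=3, col=11), (row=4, col=2), (row=6, col=2), (row=7, col=1), (row=10, col=0)  <- goal reached here
One shortest path (9 moves): (row=8, col=7) -> (row=8, col=6) -> (row=7, col=6) -> (row=6, col=6) -> (row=6, col=5) -> (row=6, col=4) -> (row=5, col=4) -> (row=4, col=4) -> (row=3, col=4) -> (row=2, col=4)

Answer: Shortest path length: 9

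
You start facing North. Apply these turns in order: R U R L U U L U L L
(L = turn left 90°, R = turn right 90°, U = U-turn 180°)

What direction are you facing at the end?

Answer: Final heading: South

Derivation:
Start: North
  R (right (90° clockwise)) -> East
  U (U-turn (180°)) -> West
  R (right (90° clockwise)) -> North
  L (left (90° counter-clockwise)) -> West
  U (U-turn (180°)) -> East
  U (U-turn (180°)) -> West
  L (left (90° counter-clockwise)) -> South
  U (U-turn (180°)) -> North
  L (left (90° counter-clockwise)) -> West
  L (left (90° counter-clockwise)) -> South
Final: South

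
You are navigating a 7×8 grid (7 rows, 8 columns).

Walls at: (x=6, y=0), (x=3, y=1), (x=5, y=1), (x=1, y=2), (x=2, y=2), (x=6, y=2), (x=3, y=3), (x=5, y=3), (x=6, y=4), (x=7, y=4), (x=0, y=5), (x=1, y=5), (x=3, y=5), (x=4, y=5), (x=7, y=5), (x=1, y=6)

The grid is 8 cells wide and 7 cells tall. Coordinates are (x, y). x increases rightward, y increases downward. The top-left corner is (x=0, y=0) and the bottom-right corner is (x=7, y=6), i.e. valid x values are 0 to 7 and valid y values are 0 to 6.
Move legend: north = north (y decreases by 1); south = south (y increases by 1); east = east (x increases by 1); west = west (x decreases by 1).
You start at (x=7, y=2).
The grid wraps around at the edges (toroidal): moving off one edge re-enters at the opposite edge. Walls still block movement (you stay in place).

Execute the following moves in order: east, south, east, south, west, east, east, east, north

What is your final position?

Answer: Final position: (x=3, y=4)

Derivation:
Start: (x=7, y=2)
  east (east): (x=7, y=2) -> (x=0, y=2)
  south (south): (x=0, y=2) -> (x=0, y=3)
  east (east): (x=0, y=3) -> (x=1, y=3)
  south (south): (x=1, y=3) -> (x=1, y=4)
  west (west): (x=1, y=4) -> (x=0, y=4)
  east (east): (x=0, y=4) -> (x=1, y=4)
  east (east): (x=1, y=4) -> (x=2, y=4)
  east (east): (x=2, y=4) -> (x=3, y=4)
  north (north): blocked, stay at (x=3, y=4)
Final: (x=3, y=4)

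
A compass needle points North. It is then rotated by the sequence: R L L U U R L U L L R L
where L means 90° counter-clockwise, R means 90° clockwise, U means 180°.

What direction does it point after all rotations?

Answer: Final heading: West

Derivation:
Start: North
  R (right (90° clockwise)) -> East
  L (left (90° counter-clockwise)) -> North
  L (left (90° counter-clockwise)) -> West
  U (U-turn (180°)) -> East
  U (U-turn (180°)) -> West
  R (right (90° clockwise)) -> North
  L (left (90° counter-clockwise)) -> West
  U (U-turn (180°)) -> East
  L (left (90° counter-clockwise)) -> North
  L (left (90° counter-clockwise)) -> West
  R (right (90° clockwise)) -> North
  L (left (90° counter-clockwise)) -> West
Final: West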